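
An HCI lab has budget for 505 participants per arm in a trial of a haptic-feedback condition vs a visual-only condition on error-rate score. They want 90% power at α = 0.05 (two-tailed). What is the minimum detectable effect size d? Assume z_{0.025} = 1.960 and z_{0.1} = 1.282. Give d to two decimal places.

d_min ≈ 0.20

For two independent groups of n = 505 each: d_min = (z_{α/2} + z_β)·√(2/n).
z-sum = 1.960 + 1.282 = 3.242.
d_min = 3.242 × √(2/505) = 3.242 × 0.0629 = 0.204.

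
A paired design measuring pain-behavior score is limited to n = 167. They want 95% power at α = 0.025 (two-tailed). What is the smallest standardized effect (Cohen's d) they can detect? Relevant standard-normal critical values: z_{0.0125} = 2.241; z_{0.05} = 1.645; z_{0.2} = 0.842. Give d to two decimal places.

d_min ≈ 0.30

For a single sample (or paired design) of n = 167: d_min = (z_{α/2} + z_β)/√n.
z-sum = 2.241 + 1.645 = 3.886.
d_min = 3.886 / √167 = 3.886 / 12.923 = 0.301.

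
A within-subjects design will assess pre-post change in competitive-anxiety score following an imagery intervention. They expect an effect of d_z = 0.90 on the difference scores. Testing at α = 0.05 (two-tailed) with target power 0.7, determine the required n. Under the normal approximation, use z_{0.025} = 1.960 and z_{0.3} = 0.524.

For a paired (one-sample on differences) test: n = ((z_{α/2} + z_β) / d)².
z_{α/2} + z_β = 1.960 + 0.524 = 2.484.
n = (2.484 / 0.90)² = 2.760² = 7.62.
Round up.

n = 8 pairs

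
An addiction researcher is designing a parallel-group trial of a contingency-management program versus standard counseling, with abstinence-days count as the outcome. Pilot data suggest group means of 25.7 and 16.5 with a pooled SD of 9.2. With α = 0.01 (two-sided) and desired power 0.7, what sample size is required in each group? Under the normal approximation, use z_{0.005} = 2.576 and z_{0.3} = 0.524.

n = 20 per group

Cohen's d = |M₁ − M₂| / SD_pooled = |25.7 − 16.5| / 9.2 = 9.2 / 9.2 = 1.000.
For two independent groups with equal n: n = 2·((z_{α/2} + z_β) / d)².
z_{α/2} + z_β = 2.576 + 0.524 = 3.100.
n = 2 × (3.100 / 1.000)² = 2 × 3.100² = 2 × 9.61 = 19.2.
Round up to the next whole participant.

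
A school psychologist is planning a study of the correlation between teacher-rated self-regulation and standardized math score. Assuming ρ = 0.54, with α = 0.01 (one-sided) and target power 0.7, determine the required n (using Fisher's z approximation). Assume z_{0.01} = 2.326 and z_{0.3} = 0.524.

Fisher's z: C = ½·ln((1+r)/(1−r)) = ½·ln(3.3478) = 0.6042.
n = ((z_{α} + z_β)/C)² + 3.
(2.326 + 0.524) / 0.6042 = 2.850 / 0.6042 = 4.717.
n = 4.717² + 3 = 22.25 + 3 = 25.2.
Round up.

n = 26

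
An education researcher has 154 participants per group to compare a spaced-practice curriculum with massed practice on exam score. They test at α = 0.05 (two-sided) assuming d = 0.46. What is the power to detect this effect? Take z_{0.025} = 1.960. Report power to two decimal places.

power ≈ 0.98

For two equal groups, power = Φ(d·√(n/2) − z_{α/2}).
d·√(n/2) = 0.46 × √(154/2) = 0.46 × 8.775 = 4.036.
z_β = 4.036 − 1.960 = 2.076.
Power = Φ(2.076) = 0.981.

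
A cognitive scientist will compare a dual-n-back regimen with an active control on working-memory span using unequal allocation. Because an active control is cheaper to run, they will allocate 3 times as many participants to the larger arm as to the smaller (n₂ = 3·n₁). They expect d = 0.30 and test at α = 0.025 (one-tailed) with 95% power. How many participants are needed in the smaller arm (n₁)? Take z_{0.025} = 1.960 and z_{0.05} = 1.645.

n₁ = 193

With allocation ratio k = n₂/n₁ = 3, Var(x̄₁−x̄₂) = σ²(1/n₁ + 1/(k·n₁)) = σ²·(k+1)/(k·n₁).
So n₁ = (1 + 1/k)·((z_{α} + z_β)/d)² = 1.333 × (3.605/0.30)².
n₁ = 1.333 × 144.40 = 192.5.
Round up: n₁ = 193, giving n₂ = 3 × 193 = 579.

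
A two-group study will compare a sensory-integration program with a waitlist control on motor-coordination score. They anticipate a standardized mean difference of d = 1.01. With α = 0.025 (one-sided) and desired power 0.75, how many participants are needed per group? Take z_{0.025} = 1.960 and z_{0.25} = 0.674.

For two independent groups with equal n: n = 2·((z_{α} + z_β) / d)².
z_{α} + z_β = 1.960 + 0.674 = 2.634.
n = 2 × (2.634 / 1.01)² = 2 × 2.608² = 2 × 6.80 = 13.6.
Round up to the next whole participant.

n = 14 per group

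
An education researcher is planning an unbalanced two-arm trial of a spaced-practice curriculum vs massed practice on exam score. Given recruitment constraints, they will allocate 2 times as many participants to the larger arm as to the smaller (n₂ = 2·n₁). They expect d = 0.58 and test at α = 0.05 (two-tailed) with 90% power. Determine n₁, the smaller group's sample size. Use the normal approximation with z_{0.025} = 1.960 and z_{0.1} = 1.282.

With allocation ratio k = n₂/n₁ = 2, Var(x̄₁−x̄₂) = σ²(1/n₁ + 1/(k·n₁)) = σ²·(k+1)/(k·n₁).
So n₁ = (1 + 1/k)·((z_{α/2} + z_β)/d)² = 1.500 × (3.242/0.58)².
n₁ = 1.500 × 31.24 = 46.9.
Round up: n₁ = 47, giving n₂ = 2 × 47 = 94.

n₁ = 47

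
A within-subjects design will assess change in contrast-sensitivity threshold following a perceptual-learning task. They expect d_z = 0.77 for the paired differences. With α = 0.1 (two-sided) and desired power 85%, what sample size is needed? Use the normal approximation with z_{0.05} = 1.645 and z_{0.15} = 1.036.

n = 13 pairs

For a paired (one-sample on differences) test: n = ((z_{α/2} + z_β) / d)².
z_{α/2} + z_β = 1.645 + 1.036 = 2.681.
n = (2.681 / 0.77)² = 3.482² = 12.12.
Round up.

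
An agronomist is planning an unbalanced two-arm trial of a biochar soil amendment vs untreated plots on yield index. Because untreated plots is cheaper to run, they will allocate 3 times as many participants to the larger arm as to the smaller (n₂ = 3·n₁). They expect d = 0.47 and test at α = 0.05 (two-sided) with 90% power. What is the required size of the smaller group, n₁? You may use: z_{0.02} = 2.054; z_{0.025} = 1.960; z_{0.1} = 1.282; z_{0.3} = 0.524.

n₁ = 64

With allocation ratio k = n₂/n₁ = 3, Var(x̄₁−x̄₂) = σ²(1/n₁ + 1/(k·n₁)) = σ²·(k+1)/(k·n₁).
So n₁ = (1 + 1/k)·((z_{α/2} + z_β)/d)² = 1.333 × (3.242/0.47)².
n₁ = 1.333 × 47.58 = 63.4.
Round up: n₁ = 64, giving n₂ = 3 × 64 = 192.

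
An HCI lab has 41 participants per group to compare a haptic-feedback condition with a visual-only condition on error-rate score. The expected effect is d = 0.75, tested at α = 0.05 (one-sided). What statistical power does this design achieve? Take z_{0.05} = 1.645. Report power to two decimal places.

power ≈ 0.96

For two equal groups, power = Φ(d·√(n/2) − z_{α}).
d·√(n/2) = 0.75 × √(41/2) = 0.75 × 4.528 = 3.396.
z_β = 3.396 − 1.645 = 1.751.
Power = Φ(1.751) = 0.960.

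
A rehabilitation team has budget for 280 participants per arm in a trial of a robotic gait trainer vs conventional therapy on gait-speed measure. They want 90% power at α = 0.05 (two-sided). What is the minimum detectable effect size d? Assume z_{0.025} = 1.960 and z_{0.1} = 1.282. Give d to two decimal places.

d_min ≈ 0.27

For two independent groups of n = 280 each: d_min = (z_{α/2} + z_β)·√(2/n).
z-sum = 1.960 + 1.282 = 3.242.
d_min = 3.242 × √(2/280) = 3.242 × 0.0845 = 0.274.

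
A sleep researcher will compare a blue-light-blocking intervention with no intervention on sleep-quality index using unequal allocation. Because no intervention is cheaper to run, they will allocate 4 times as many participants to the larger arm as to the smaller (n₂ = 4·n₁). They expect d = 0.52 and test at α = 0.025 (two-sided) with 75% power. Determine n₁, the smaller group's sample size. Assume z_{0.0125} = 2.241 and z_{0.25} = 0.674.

n₁ = 40

With allocation ratio k = n₂/n₁ = 4, Var(x̄₁−x̄₂) = σ²(1/n₁ + 1/(k·n₁)) = σ²·(k+1)/(k·n₁).
So n₁ = (1 + 1/k)·((z_{α/2} + z_β)/d)² = 1.250 × (2.915/0.52)².
n₁ = 1.250 × 31.42 = 39.3.
Round up: n₁ = 40, giving n₂ = 4 × 40 = 160.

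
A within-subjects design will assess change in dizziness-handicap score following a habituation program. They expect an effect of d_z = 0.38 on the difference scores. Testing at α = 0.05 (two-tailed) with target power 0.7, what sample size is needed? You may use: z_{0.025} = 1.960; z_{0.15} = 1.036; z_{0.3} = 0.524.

For a paired (one-sample on differences) test: n = ((z_{α/2} + z_β) / d)².
z_{α/2} + z_β = 1.960 + 0.524 = 2.484.
n = (2.484 / 0.38)² = 6.537² = 42.73.
Round up.

n = 43 pairs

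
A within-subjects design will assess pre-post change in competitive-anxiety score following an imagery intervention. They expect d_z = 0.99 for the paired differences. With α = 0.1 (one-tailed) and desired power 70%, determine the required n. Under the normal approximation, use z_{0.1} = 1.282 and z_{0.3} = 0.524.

For a paired (one-sample on differences) test: n = ((z_{α} + z_β) / d)².
z_{α} + z_β = 1.282 + 0.524 = 1.806.
n = (1.806 / 0.99)² = 1.824² = 3.33.
Round up.

n = 4 pairs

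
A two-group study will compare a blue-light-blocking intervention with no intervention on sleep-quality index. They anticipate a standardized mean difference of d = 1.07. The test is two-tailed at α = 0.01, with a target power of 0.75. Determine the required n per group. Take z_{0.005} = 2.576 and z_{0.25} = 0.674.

n = 19 per group

For two independent groups with equal n: n = 2·((z_{α/2} + z_β) / d)².
z_{α/2} + z_β = 2.576 + 0.674 = 3.250.
n = 2 × (3.250 / 1.07)² = 2 × 3.037² = 2 × 9.23 = 18.5.
Round up to the next whole participant.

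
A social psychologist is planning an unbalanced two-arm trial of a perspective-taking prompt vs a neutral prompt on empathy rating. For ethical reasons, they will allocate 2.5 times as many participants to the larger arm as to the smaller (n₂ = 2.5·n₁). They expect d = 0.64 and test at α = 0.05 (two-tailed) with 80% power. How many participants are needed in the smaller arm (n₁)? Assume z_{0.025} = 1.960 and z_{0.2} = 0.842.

With allocation ratio k = n₂/n₁ = 2.5, Var(x̄₁−x̄₂) = σ²(1/n₁ + 1/(k·n₁)) = σ²·(k+1)/(k·n₁).
So n₁ = (1 + 1/k)·((z_{α/2} + z_β)/d)² = 1.400 × (2.802/0.64)².
n₁ = 1.400 × 19.17 = 26.8.
Round up: n₁ = 27, giving n₂ = ⌈2.5 × 27⌉ = ⌈67.5⌉ = 68.

n₁ = 27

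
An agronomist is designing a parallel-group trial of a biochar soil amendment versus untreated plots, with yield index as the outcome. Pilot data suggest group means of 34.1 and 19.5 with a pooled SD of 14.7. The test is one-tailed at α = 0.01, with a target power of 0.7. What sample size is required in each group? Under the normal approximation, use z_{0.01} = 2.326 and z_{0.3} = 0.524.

Cohen's d = |M₁ − M₂| / SD_pooled = |34.1 − 19.5| / 14.7 = 14.6 / 14.7 = 0.993.
For two independent groups with equal n: n = 2·((z_{α} + z_β) / d)².
z_{α} + z_β = 2.326 + 0.524 = 2.850.
n = 2 × (2.850 / 0.993)² = 2 × 2.870² = 2 × 8.24 = 16.5.
Round up to the next whole participant.

n = 17 per group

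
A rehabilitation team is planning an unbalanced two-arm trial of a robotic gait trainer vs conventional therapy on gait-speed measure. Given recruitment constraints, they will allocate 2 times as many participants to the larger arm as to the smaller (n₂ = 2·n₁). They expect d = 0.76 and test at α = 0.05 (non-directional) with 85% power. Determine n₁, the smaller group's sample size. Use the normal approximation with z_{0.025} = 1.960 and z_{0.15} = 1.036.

With allocation ratio k = n₂/n₁ = 2, Var(x̄₁−x̄₂) = σ²(1/n₁ + 1/(k·n₁)) = σ²·(k+1)/(k·n₁).
So n₁ = (1 + 1/k)·((z_{α/2} + z_β)/d)² = 1.500 × (2.996/0.76)².
n₁ = 1.500 × 15.54 = 23.3.
Round up: n₁ = 24, giving n₂ = 2 × 24 = 48.

n₁ = 24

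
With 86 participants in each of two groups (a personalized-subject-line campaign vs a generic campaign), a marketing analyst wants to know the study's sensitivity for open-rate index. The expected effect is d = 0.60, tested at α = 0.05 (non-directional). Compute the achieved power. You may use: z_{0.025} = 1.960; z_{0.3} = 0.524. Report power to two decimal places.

For two equal groups, power = Φ(d·√(n/2) − z_{α/2}).
d·√(n/2) = 0.60 × √(86/2) = 0.60 × 6.557 = 3.934.
z_β = 3.934 − 1.960 = 1.974.
Power = Φ(1.974) = 0.976.

power ≈ 0.98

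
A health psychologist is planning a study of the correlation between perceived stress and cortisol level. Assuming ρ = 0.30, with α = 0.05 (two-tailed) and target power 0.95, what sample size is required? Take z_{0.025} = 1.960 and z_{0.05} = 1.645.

n = 139

Fisher's z: C = ½·ln((1+r)/(1−r)) = ½·ln(1.8571) = 0.3095.
n = ((z_{α/2} + z_β)/C)² + 3.
(1.960 + 1.645) / 0.3095 = 3.605 / 0.3095 = 11.648.
n = 11.648² + 3 = 135.67 + 3 = 138.7.
Round up.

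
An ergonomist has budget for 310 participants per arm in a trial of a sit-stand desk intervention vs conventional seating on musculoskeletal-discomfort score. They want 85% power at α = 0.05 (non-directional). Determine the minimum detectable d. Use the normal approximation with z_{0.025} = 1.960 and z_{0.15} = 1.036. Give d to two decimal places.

d_min ≈ 0.24

For two independent groups of n = 310 each: d_min = (z_{α/2} + z_β)·√(2/n).
z-sum = 1.960 + 1.036 = 2.996.
d_min = 2.996 × √(2/310) = 2.996 × 0.0803 = 0.241.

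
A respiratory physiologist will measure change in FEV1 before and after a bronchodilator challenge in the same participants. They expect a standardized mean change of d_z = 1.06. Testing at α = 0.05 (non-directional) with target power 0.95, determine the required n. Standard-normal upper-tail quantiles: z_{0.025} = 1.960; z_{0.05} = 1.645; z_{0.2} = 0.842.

For a paired (one-sample on differences) test: n = ((z_{α/2} + z_β) / d)².
z_{α/2} + z_β = 1.960 + 1.645 = 3.605.
n = (3.605 / 1.06)² = 3.401² = 11.57.
Round up.

n = 12 pairs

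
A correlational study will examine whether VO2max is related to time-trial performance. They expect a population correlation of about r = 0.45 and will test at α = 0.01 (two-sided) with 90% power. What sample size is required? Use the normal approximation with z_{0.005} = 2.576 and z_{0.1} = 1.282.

Fisher's z: C = ½·ln((1+r)/(1−r)) = ½·ln(2.6364) = 0.4847.
n = ((z_{α/2} + z_β)/C)² + 3.
(2.576 + 1.282) / 0.4847 = 3.858 / 0.4847 = 7.960.
n = 7.960² + 3 = 63.35 + 3 = 66.4.
Round up.

n = 67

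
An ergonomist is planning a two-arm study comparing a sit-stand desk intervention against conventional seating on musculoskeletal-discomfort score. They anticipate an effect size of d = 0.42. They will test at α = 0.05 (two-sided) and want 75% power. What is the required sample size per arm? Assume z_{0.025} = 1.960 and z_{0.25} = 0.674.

n = 79 per group

For two independent groups with equal n: n = 2·((z_{α/2} + z_β) / d)².
z_{α/2} + z_β = 1.960 + 0.674 = 2.634.
n = 2 × (2.634 / 0.42)² = 2 × 6.271² = 2 × 39.33 = 78.7.
Round up to the next whole participant.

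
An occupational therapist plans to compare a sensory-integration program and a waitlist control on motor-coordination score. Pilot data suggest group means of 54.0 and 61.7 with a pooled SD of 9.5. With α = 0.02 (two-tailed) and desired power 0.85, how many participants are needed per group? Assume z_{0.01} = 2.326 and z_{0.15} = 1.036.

Cohen's d = |M₁ − M₂| / SD_pooled = |54.0 − 61.7| / 9.5 = 7.7 / 9.5 = 0.811.
For two independent groups with equal n: n = 2·((z_{α/2} + z_β) / d)².
z_{α/2} + z_β = 2.326 + 1.036 = 3.362.
n = 2 × (3.362 / 0.811)² = 2 × 4.145² = 2 × 17.19 = 34.4.
Round up to the next whole participant.

n = 35 per group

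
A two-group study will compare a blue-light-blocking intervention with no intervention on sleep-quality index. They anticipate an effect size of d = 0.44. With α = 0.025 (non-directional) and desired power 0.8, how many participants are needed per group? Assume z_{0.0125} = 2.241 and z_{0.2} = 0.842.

For two independent groups with equal n: n = 2·((z_{α/2} + z_β) / d)².
z_{α/2} + z_β = 2.241 + 0.842 = 3.083.
n = 2 × (3.083 / 0.44)² = 2 × 7.007² = 2 × 49.10 = 98.2.
Round up to the next whole participant.

n = 99 per group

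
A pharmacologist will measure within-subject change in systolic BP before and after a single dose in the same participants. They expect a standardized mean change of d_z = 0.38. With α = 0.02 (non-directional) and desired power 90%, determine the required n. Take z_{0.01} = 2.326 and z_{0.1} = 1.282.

n = 91 pairs

For a paired (one-sample on differences) test: n = ((z_{α/2} + z_β) / d)².
z_{α/2} + z_β = 2.326 + 1.282 = 3.608.
n = (3.608 / 0.38)² = 9.495² = 90.15.
Round up.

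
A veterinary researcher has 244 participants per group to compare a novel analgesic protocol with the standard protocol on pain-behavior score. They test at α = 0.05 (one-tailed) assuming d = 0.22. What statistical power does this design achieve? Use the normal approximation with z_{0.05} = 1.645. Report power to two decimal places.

power ≈ 0.78

For two equal groups, power = Φ(d·√(n/2) − z_{α}).
d·√(n/2) = 0.22 × √(244/2) = 0.22 × 11.045 = 2.430.
z_β = 2.430 − 1.645 = 0.785.
Power = Φ(0.785) = 0.784.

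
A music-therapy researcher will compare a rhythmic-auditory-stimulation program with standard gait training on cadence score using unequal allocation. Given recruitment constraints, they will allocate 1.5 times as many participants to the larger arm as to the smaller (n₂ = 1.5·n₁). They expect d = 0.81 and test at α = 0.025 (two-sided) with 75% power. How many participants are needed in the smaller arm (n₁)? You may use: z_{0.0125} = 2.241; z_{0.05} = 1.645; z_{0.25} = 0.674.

With allocation ratio k = n₂/n₁ = 1.5, Var(x̄₁−x̄₂) = σ²(1/n₁ + 1/(k·n₁)) = σ²·(k+1)/(k·n₁).
So n₁ = (1 + 1/k)·((z_{α/2} + z_β)/d)² = 1.667 × (2.915/0.81)².
n₁ = 1.667 × 12.95 = 21.6.
Round up: n₁ = 22, giving n₂ = 1.5 × 22 = 33.

n₁ = 22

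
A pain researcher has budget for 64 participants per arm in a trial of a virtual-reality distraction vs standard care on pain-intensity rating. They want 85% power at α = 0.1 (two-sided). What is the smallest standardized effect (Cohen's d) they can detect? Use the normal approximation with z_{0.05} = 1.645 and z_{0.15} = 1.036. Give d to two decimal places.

d_min ≈ 0.47

For two independent groups of n = 64 each: d_min = (z_{α/2} + z_β)·√(2/n).
z-sum = 1.645 + 1.036 = 2.681.
d_min = 2.681 × √(2/64) = 2.681 × 0.1768 = 0.474.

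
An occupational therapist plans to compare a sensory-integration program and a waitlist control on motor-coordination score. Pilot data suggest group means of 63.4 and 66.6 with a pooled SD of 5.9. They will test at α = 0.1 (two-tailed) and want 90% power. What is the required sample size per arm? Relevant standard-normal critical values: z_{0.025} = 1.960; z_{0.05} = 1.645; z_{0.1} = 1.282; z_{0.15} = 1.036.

n = 59 per group

Cohen's d = |M₁ − M₂| / SD_pooled = |63.4 − 66.6| / 5.9 = 3.2 / 5.9 = 0.542.
For two independent groups with equal n: n = 2·((z_{α/2} + z_β) / d)².
z_{α/2} + z_β = 1.645 + 1.282 = 2.927.
n = 2 × (2.927 / 0.542)² = 2 × 5.400² = 2 × 29.16 = 58.3.
Round up to the next whole participant.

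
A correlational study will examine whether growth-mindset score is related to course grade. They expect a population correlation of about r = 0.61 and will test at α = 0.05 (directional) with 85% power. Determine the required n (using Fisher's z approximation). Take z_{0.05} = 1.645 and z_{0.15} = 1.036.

Fisher's z: C = ½·ln((1+r)/(1−r)) = ½·ln(4.1282) = 0.7089.
n = ((z_{α} + z_β)/C)² + 3.
(1.645 + 1.036) / 0.7089 = 2.681 / 0.7089 = 3.782.
n = 3.782² + 3 = 14.30 + 3 = 17.3.
Round up.

n = 18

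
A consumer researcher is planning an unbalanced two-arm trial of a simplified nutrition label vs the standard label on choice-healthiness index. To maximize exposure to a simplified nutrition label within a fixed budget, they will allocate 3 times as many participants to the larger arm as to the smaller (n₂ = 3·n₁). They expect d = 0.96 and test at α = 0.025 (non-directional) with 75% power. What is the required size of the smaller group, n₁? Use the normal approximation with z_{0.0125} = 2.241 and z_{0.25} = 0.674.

n₁ = 13

With allocation ratio k = n₂/n₁ = 3, Var(x̄₁−x̄₂) = σ²(1/n₁ + 1/(k·n₁)) = σ²·(k+1)/(k·n₁).
So n₁ = (1 + 1/k)·((z_{α/2} + z_β)/d)² = 1.333 × (2.915/0.96)².
n₁ = 1.333 × 9.22 = 12.3.
Round up: n₁ = 13, giving n₂ = 3 × 13 = 39.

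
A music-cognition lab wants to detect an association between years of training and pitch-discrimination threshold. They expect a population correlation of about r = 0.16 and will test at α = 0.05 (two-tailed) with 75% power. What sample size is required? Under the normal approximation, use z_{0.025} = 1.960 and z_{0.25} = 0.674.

Fisher's z: C = ½·ln((1+r)/(1−r)) = ½·ln(1.3810) = 0.1614.
n = ((z_{α/2} + z_β)/C)² + 3.
(1.960 + 0.674) / 0.1614 = 2.634 / 0.1614 = 16.320.
n = 16.320² + 3 = 266.33 + 3 = 269.3.
Round up.

n = 270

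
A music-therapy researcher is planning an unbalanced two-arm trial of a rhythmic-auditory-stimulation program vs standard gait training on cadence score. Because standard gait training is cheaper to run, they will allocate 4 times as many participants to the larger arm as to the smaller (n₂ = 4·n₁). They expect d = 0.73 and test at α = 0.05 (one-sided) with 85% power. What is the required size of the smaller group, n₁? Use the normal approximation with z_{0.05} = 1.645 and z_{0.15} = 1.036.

With allocation ratio k = n₂/n₁ = 4, Var(x̄₁−x̄₂) = σ²(1/n₁ + 1/(k·n₁)) = σ²·(k+1)/(k·n₁).
So n₁ = (1 + 1/k)·((z_{α} + z_β)/d)² = 1.250 × (2.681/0.73)².
n₁ = 1.250 × 13.49 = 16.9.
Round up: n₁ = 17, giving n₂ = 4 × 17 = 68.

n₁ = 17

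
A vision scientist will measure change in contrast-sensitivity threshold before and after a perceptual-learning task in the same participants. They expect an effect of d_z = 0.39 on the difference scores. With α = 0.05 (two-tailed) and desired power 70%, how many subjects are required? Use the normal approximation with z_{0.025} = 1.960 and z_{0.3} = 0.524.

For a paired (one-sample on differences) test: n = ((z_{α/2} + z_β) / d)².
z_{α/2} + z_β = 1.960 + 0.524 = 2.484.
n = (2.484 / 0.39)² = 6.369² = 40.57.
Round up.

n = 41 pairs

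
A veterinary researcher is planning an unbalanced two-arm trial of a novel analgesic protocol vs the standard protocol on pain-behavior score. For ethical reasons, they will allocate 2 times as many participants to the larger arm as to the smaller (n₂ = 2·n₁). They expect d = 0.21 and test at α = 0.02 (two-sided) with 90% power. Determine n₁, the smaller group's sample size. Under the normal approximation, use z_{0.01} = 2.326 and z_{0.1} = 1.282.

n₁ = 443

With allocation ratio k = n₂/n₁ = 2, Var(x̄₁−x̄₂) = σ²(1/n₁ + 1/(k·n₁)) = σ²·(k+1)/(k·n₁).
So n₁ = (1 + 1/k)·((z_{α/2} + z_β)/d)² = 1.500 × (3.608/0.21)².
n₁ = 1.500 × 295.19 = 442.8.
Round up: n₁ = 443, giving n₂ = 2 × 443 = 886.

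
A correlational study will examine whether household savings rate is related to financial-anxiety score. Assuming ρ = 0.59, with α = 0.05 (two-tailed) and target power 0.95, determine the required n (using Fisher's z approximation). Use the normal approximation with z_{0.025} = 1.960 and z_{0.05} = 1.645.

Fisher's z: C = ½·ln((1+r)/(1−r)) = ½·ln(3.8780) = 0.6777.
n = ((z_{α/2} + z_β)/C)² + 3.
(1.960 + 1.645) / 0.6777 = 3.605 / 0.6777 = 5.319.
n = 5.319² + 3 = 28.30 + 3 = 31.3.
Round up.

n = 32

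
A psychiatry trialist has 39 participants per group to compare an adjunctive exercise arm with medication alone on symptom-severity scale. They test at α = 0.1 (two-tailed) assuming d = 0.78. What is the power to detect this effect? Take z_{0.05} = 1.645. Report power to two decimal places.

For two equal groups, power = Φ(d·√(n/2) − z_{α/2}).
d·√(n/2) = 0.78 × √(39/2) = 0.78 × 4.416 = 3.444.
z_β = 3.444 − 1.645 = 1.799.
Power = Φ(1.799) = 0.964.

power ≈ 0.96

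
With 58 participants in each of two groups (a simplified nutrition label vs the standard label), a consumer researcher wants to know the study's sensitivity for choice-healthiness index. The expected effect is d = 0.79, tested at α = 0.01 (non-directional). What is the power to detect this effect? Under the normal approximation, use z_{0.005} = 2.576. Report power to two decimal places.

For two equal groups, power = Φ(d·√(n/2) − z_{α/2}).
d·√(n/2) = 0.79 × √(58/2) = 0.79 × 5.385 = 4.254.
z_β = 4.254 − 2.576 = 1.678.
Power = Φ(1.678) = 0.953.

power ≈ 0.95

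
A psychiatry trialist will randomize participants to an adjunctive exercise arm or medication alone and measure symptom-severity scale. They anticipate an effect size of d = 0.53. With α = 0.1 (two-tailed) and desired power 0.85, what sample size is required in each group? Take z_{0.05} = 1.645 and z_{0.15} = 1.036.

For two independent groups with equal n: n = 2·((z_{α/2} + z_β) / d)².
z_{α/2} + z_β = 1.645 + 1.036 = 2.681.
n = 2 × (2.681 / 0.53)² = 2 × 5.058² = 2 × 25.59 = 51.2.
Round up to the next whole participant.

n = 52 per group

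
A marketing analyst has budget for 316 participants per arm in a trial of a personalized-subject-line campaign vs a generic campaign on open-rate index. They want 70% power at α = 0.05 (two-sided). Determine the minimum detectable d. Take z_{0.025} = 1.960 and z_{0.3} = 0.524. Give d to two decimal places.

d_min ≈ 0.20

For two independent groups of n = 316 each: d_min = (z_{α/2} + z_β)·√(2/n).
z-sum = 1.960 + 0.524 = 2.484.
d_min = 2.484 × √(2/316) = 2.484 × 0.0796 = 0.198.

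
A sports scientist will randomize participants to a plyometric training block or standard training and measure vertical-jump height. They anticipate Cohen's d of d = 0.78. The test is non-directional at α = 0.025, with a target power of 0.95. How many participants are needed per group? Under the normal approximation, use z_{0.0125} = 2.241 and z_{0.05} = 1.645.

For two independent groups with equal n: n = 2·((z_{α/2} + z_β) / d)².
z_{α/2} + z_β = 2.241 + 1.645 = 3.886.
n = 2 × (3.886 / 0.78)² = 2 × 4.982² = 2 × 24.82 = 49.6.
Round up to the next whole participant.

n = 50 per group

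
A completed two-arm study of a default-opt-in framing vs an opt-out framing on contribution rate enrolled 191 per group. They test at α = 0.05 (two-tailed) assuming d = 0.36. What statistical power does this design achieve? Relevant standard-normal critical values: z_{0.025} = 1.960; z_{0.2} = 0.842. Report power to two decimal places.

power ≈ 0.94

For two equal groups, power = Φ(d·√(n/2) − z_{α/2}).
d·√(n/2) = 0.36 × √(191/2) = 0.36 × 9.772 = 3.518.
z_β = 3.518 − 1.960 = 1.558.
Power = Φ(1.558) = 0.940.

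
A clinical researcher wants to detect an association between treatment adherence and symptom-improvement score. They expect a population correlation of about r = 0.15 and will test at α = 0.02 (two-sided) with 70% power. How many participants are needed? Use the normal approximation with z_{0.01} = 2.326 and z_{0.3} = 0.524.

Fisher's z: C = ½·ln((1+r)/(1−r)) = ½·ln(1.3529) = 0.1511.
n = ((z_{α/2} + z_β)/C)² + 3.
(2.326 + 0.524) / 0.1511 = 2.850 / 0.1511 = 18.862.
n = 18.862² + 3 = 355.76 + 3 = 358.8.
Round up.

n = 359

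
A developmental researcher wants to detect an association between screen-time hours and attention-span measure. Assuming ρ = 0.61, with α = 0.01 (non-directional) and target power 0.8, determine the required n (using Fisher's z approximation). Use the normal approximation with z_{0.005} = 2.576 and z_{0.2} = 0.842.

n = 27

Fisher's z: C = ½·ln((1+r)/(1−r)) = ½·ln(4.1282) = 0.7089.
n = ((z_{α/2} + z_β)/C)² + 3.
(2.576 + 0.842) / 0.7089 = 3.418 / 0.7089 = 4.822.
n = 4.822² + 3 = 23.25 + 3 = 26.2.
Round up.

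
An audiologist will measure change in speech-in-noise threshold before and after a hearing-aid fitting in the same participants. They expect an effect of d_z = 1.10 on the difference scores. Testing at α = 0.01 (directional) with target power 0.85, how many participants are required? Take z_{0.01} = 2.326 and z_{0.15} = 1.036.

For a paired (one-sample on differences) test: n = ((z_{α} + z_β) / d)².
z_{α} + z_β = 2.326 + 1.036 = 3.362.
n = (3.362 / 1.10)² = 3.056² = 9.34.
Round up.

n = 10 pairs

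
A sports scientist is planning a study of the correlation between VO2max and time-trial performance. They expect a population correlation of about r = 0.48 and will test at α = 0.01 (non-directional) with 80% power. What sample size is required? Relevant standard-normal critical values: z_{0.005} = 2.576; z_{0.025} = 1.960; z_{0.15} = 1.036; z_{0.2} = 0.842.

n = 46

Fisher's z: C = ½·ln((1+r)/(1−r)) = ½·ln(2.8462) = 0.5230.
n = ((z_{α/2} + z_β)/C)² + 3.
(2.576 + 0.842) / 0.5230 = 3.418 / 0.5230 = 6.535.
n = 6.535² + 3 = 42.71 + 3 = 45.7.
Round up.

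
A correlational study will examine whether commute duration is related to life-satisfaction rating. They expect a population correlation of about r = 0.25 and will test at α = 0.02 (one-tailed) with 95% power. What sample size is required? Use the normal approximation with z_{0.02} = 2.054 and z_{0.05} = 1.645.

Fisher's z: C = ½·ln((1+r)/(1−r)) = ½·ln(1.6667) = 0.2554.
n = ((z_{α} + z_β)/C)² + 3.
(2.054 + 1.645) / 0.2554 = 3.699 / 0.2554 = 14.483.
n = 14.483² + 3 = 209.76 + 3 = 212.8.
Round up.

n = 213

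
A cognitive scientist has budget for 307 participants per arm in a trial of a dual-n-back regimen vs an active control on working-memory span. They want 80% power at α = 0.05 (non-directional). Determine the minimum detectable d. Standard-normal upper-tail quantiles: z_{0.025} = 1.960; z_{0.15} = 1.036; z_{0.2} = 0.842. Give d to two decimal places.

For two independent groups of n = 307 each: d_min = (z_{α/2} + z_β)·√(2/n).
z-sum = 1.960 + 0.842 = 2.802.
d_min = 2.802 × √(2/307) = 2.802 × 0.0807 = 0.226.

d_min ≈ 0.23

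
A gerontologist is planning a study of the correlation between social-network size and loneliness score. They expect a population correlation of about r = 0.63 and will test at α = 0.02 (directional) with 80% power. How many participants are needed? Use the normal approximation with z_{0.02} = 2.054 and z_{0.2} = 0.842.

Fisher's z: C = ½·ln((1+r)/(1−r)) = ½·ln(4.4054) = 0.7414.
n = ((z_{α} + z_β)/C)² + 3.
(2.054 + 0.842) / 0.7414 = 2.896 / 0.7414 = 3.906.
n = 3.906² + 3 = 15.26 + 3 = 18.3.
Round up.

n = 19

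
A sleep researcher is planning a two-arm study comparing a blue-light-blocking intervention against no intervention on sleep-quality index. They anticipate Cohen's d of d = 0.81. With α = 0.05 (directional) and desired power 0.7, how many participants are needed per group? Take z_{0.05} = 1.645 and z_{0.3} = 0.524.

n = 15 per group

For two independent groups with equal n: n = 2·((z_{α} + z_β) / d)².
z_{α} + z_β = 1.645 + 0.524 = 2.169.
n = 2 × (2.169 / 0.81)² = 2 × 2.678² = 2 × 7.17 = 14.3.
Round up to the next whole participant.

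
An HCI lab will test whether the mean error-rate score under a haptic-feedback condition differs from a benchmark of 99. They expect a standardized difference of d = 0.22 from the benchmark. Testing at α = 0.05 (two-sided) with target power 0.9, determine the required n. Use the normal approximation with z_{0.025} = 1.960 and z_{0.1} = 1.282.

For a one-sample test: n = ((z_{α/2} + z_β) / d)².
z_{α/2} + z_β = 1.960 + 1.282 = 3.242.
n = (3.242 / 0.22)² = 14.736² = 217.16.
Round up.

n = 218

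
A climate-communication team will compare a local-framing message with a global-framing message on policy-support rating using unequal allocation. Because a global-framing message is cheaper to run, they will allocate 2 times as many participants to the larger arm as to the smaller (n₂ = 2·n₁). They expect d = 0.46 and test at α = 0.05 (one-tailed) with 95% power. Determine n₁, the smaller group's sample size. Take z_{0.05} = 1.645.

With allocation ratio k = n₂/n₁ = 2, Var(x̄₁−x̄₂) = σ²(1/n₁ + 1/(k·n₁)) = σ²·(k+1)/(k·n₁).
So n₁ = (1 + 1/k)·((z_{α} + z_β)/d)² = 1.500 × (3.290/0.46)².
n₁ = 1.500 × 51.15 = 76.7.
Round up: n₁ = 77, giving n₂ = 2 × 77 = 154.

n₁ = 77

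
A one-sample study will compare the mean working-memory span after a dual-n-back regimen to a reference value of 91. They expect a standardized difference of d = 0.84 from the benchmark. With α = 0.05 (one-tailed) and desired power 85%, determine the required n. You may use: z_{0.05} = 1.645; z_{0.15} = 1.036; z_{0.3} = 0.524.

For a one-sample test: n = ((z_{α} + z_β) / d)².
z_{α} + z_β = 1.645 + 1.036 = 2.681.
n = (2.681 / 0.84)² = 3.192² = 10.19.
Round up.

n = 11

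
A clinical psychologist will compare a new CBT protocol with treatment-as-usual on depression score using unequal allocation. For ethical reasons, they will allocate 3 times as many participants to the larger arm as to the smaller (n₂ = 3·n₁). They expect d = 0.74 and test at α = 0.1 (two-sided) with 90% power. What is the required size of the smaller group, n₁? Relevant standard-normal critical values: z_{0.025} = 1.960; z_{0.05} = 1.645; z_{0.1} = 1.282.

n₁ = 21

With allocation ratio k = n₂/n₁ = 3, Var(x̄₁−x̄₂) = σ²(1/n₁ + 1/(k·n₁)) = σ²·(k+1)/(k·n₁).
So n₁ = (1 + 1/k)·((z_{α/2} + z_β)/d)² = 1.333 × (2.927/0.74)².
n₁ = 1.333 × 15.65 = 20.9.
Round up: n₁ = 21, giving n₂ = 3 × 21 = 63.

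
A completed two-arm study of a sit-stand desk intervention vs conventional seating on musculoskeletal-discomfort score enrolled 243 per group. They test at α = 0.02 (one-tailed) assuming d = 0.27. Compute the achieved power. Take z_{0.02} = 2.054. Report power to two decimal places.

For two equal groups, power = Φ(d·√(n/2) − z_{α}).
d·√(n/2) = 0.27 × √(243/2) = 0.27 × 11.023 = 2.976.
z_β = 2.976 − 2.054 = 0.922.
Power = Φ(0.922) = 0.822.

power ≈ 0.82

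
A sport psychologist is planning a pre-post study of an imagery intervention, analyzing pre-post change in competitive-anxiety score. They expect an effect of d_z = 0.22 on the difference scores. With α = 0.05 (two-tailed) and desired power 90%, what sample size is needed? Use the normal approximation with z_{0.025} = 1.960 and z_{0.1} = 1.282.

For a paired (one-sample on differences) test: n = ((z_{α/2} + z_β) / d)².
z_{α/2} + z_β = 1.960 + 1.282 = 3.242.
n = (3.242 / 0.22)² = 14.736² = 217.16.
Round up.

n = 218 pairs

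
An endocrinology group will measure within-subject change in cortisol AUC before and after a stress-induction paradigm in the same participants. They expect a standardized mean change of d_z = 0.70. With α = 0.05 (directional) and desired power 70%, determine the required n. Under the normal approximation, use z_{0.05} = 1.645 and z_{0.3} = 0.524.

For a paired (one-sample on differences) test: n = ((z_{α} + z_β) / d)².
z_{α} + z_β = 1.645 + 0.524 = 2.169.
n = (2.169 / 0.70)² = 3.099² = 9.60.
Round up.

n = 10 pairs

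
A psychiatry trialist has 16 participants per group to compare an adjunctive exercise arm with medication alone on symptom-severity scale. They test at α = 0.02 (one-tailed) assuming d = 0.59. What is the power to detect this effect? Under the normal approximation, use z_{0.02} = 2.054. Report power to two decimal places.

For two equal groups, power = Φ(d·√(n/2) − z_{α}).
d·√(n/2) = 0.59 × √(16/2) = 0.59 × 2.828 = 1.669.
z_β = 1.669 − 2.054 = -0.385.
Power = Φ(-0.385) = 0.350.

power ≈ 0.35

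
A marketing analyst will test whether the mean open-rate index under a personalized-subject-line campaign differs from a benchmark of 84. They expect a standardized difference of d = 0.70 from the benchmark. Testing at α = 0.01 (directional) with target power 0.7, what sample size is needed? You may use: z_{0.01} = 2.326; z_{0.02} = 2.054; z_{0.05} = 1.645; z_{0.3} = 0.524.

n = 17

For a one-sample test: n = ((z_{α} + z_β) / d)².
z_{α} + z_β = 2.326 + 0.524 = 2.850.
n = (2.850 / 0.70)² = 4.071² = 16.58.
Round up.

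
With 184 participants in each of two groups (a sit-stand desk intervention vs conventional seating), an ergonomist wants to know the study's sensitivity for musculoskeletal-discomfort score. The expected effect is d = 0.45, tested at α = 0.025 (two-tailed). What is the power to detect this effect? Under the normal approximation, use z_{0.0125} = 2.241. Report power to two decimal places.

power ≈ 0.98

For two equal groups, power = Φ(d·√(n/2) − z_{α/2}).
d·√(n/2) = 0.45 × √(184/2) = 0.45 × 9.592 = 4.316.
z_β = 4.316 − 2.241 = 2.075.
Power = Φ(2.075) = 0.981.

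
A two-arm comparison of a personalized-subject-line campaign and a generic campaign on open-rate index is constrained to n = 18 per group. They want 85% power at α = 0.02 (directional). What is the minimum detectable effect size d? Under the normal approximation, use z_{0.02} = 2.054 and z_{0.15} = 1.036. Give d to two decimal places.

For two independent groups of n = 18 each: d_min = (z_{α} + z_β)·√(2/n).
z-sum = 2.054 + 1.036 = 3.090.
d_min = 3.090 × √(2/18) = 3.090 × 0.3333 = 1.030.

d_min ≈ 1.03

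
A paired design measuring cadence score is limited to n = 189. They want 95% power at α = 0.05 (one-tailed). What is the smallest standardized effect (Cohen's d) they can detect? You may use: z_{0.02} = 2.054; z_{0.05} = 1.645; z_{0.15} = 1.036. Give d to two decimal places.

For a single sample (or paired design) of n = 189: d_min = (z_{α} + z_β)/√n.
z-sum = 1.645 + 1.645 = 3.290.
d_min = 3.290 / √189 = 3.290 / 13.748 = 0.239.

d_min ≈ 0.24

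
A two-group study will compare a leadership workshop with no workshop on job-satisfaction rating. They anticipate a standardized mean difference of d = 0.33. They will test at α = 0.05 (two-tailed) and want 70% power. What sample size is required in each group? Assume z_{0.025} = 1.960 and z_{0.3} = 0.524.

n = 114 per group

For two independent groups with equal n: n = 2·((z_{α/2} + z_β) / d)².
z_{α/2} + z_β = 1.960 + 0.524 = 2.484.
n = 2 × (2.484 / 0.33)² = 2 × 7.527² = 2 × 56.66 = 113.3.
Round up to the next whole participant.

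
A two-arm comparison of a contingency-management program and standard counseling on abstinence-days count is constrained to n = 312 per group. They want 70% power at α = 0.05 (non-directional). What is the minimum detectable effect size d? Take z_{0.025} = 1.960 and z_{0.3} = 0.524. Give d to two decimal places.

For two independent groups of n = 312 each: d_min = (z_{α/2} + z_β)·√(2/n).
z-sum = 1.960 + 0.524 = 2.484.
d_min = 2.484 × √(2/312) = 2.484 × 0.0801 = 0.199.

d_min ≈ 0.20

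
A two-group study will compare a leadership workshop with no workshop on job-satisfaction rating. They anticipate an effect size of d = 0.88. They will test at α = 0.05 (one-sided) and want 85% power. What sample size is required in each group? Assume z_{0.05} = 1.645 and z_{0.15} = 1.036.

For two independent groups with equal n: n = 2·((z_{α} + z_β) / d)².
z_{α} + z_β = 1.645 + 1.036 = 2.681.
n = 2 × (2.681 / 0.88)² = 2 × 3.047² = 2 × 9.28 = 18.6.
Round up to the next whole participant.

n = 19 per group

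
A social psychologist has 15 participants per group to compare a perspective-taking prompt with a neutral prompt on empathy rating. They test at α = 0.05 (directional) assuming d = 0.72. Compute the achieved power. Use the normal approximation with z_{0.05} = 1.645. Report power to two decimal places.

For two equal groups, power = Φ(d·√(n/2) − z_{α}).
d·√(n/2) = 0.72 × √(15/2) = 0.72 × 2.739 = 1.972.
z_β = 1.972 − 1.645 = 0.327.
Power = Φ(0.327) = 0.628.

power ≈ 0.63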